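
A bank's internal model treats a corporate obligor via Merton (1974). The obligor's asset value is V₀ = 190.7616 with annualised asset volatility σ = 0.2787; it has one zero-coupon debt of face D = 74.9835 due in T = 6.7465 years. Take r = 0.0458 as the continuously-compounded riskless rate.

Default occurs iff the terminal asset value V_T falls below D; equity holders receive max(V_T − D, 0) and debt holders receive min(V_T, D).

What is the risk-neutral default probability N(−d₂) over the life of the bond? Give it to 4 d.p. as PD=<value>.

PD=0.0877

d₁ = [ln(V₀/D) + (r + σ²/2)T] / (σ√T)
   = [ln(190.7616/74.9835) + (0.0458 + 0.5·0.2787²)·6.7465] / (0.2787·√6.7465)
   = [0.933756 + 0.571002] / 0.723896 = 2.078695
d₂ = d₁ − σ√T = 2.078695 − 0.723896 = 1.354798
risk-neutral PD = N(−d₂) = N(-1.354798) = 0.087741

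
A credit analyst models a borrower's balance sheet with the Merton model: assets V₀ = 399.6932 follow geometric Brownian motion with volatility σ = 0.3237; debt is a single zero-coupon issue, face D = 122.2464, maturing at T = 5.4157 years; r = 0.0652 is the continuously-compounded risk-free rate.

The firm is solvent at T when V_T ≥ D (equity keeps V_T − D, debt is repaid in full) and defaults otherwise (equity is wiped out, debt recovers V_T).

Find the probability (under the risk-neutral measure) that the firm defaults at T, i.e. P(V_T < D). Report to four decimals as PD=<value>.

PD=0.0480

d₁ = [ln(V₀/D) + (r + σ²/2)T] / (σ√T)
   = [ln(399.6932/122.2464) + (0.0652 + 0.5·0.3237²)·5.4157] / (0.3237·√5.4157)
   = [1.184659 + 0.636837] / 0.753304 = 2.418010
d₂ = d₁ − σ√T = 2.418010 − 0.753304 = 1.664706
risk-neutral PD = N(−d₂) = N(-1.664706) = 0.047986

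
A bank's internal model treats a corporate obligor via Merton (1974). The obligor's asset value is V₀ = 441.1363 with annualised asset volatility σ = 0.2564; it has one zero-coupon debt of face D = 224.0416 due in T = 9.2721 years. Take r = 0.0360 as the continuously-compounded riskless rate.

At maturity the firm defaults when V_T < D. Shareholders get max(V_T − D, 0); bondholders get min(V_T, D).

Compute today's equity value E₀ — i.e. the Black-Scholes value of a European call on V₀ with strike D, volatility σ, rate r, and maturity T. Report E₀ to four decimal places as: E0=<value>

E0=289.7405

d₁ = [ln(V₀/D) + (r + σ²/2)T] / (σ√T)
   = [ln(441.1363/224.0416) + (0.0360 + 0.5·0.2564²)·9.2721] / (0.2564·√9.2721)
   = [0.677522 + 0.638574] / 0.780741 = 1.685701
d₂ = d₁ − σ√T = 1.685701 − 0.780741 = 0.904960
N(d₁) = 0.954073,  N(d₂) = 0.817257,  e^(−rT) = 0.716200
E₀ = V₀·N(d₁) − D·e^(−rT)·N(d₂)
   = 441.1363·0.954073 − 224.0416·0.716200·0.817257 = 289.740480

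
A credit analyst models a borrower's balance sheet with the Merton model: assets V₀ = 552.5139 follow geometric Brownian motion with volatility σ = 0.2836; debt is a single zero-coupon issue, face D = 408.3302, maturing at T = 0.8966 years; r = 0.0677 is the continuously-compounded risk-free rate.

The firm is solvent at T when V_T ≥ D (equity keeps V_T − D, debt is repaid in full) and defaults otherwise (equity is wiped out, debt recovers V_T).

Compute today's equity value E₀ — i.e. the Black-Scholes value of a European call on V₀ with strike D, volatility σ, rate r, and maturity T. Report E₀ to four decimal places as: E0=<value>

d₁ = [ln(V₀/D) + (r + σ²/2)T] / (σ√T)
   = [ln(552.5139/408.3302) + (0.0677 + 0.5·0.2836²)·0.8966] / (0.2836·√0.8966)
   = [0.302402 + 0.096756] / 0.268538 = 1.486414
d₂ = d₁ − σ√T = 1.486414 − 0.268538 = 1.217876
N(d₁) = 0.931415,  N(d₂) = 0.888365,  e^(−rT) = 0.941106
E₀ = V₀·N(d₁) − D·e^(−rT)·N(d₂)
   = 552.5139·0.931415 − 408.3302·0.941106·0.888365 = 173.237464

E0=173.2375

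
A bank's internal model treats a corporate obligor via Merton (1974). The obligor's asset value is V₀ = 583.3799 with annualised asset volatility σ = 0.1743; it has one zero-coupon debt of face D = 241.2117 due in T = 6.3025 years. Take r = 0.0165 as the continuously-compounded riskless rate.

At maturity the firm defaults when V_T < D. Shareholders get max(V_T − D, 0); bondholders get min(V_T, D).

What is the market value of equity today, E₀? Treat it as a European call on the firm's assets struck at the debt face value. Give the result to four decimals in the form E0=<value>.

d₁ = [ln(V₀/D) + (r + σ²/2)T] / (σ√T)
   = [ln(583.3799/241.2117) + (0.0165 + 0.5·0.1743²)·6.3025] / (0.1743·√6.3025)
   = [0.883164 + 0.199728] / 0.437576 = 2.474749
d₂ = d₁ − σ√T = 2.474749 − 0.437576 = 2.037172
N(d₁) = 0.993334,  N(d₂) = 0.979184,  e^(−rT) = 0.901233
E₀ = V₀·N(d₁) − D·e^(−rT)·N(d₂)
   = 583.3799·0.993334 − 241.2117·0.901233·0.979184 = 366.628043

E0=366.6280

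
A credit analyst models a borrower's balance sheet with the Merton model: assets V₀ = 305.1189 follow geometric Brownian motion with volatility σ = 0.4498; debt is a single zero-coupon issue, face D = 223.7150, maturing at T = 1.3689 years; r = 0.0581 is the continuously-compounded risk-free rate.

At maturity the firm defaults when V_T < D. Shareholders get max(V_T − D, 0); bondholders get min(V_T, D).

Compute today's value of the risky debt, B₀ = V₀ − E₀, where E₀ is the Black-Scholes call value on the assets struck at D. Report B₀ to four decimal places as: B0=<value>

d₁ = [ln(V₀/D) + (r + σ²/2)T] / (σ√T)
   = [ln(305.1189/223.7150) + (0.0581 + 0.5·0.4498²)·1.3689] / (0.4498·√1.3689)
   = [0.310329 + 0.218011] / 0.526266 = 1.003940
d₂ = d₁ − σ√T = 1.003940 − 0.526266 = 0.477674
N(d₁) = 0.842296,  N(d₂) = 0.683559,  e^(−rT) = 0.923547
E₀ = V₀·N(d₁) − D·e^(−rT)·N(d₂)
   = 305.1189·0.842296 − 223.7150·0.923547·0.683559 = 115.769431
B₀ = V₀ − E₀ = 305.1189 − 115.769431 = 189.349469

B0=189.3495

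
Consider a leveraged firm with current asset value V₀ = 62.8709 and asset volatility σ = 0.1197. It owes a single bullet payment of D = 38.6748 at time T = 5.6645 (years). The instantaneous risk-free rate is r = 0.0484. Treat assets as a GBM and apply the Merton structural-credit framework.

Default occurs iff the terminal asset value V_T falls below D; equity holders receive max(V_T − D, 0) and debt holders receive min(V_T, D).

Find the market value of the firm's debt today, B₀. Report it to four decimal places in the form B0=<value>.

B0=29.3866

d₁ = [ln(V₀/D) + (r + σ²/2)T] / (σ√T)
   = [ln(62.8709/38.6748) + (0.0484 + 0.5·0.1197²)·5.6645] / (0.1197·√5.6645)
   = [0.485895 + 0.314743] / 0.284889 = 2.810355
d₂ = d₁ − σ√T = 2.810355 − 0.284889 = 2.525466
N(d₁) = 0.997526,  N(d₂) = 0.994223,  e^(−rT) = 0.760209
E₀ = V₀·N(d₁) − D·e^(−rT)·N(d₂)
   = 62.8709·0.997526 − 38.6748·0.760209·0.994223 = 33.484259
B₀ = V₀ − E₀ = 62.8709 − 33.484259 = 29.386641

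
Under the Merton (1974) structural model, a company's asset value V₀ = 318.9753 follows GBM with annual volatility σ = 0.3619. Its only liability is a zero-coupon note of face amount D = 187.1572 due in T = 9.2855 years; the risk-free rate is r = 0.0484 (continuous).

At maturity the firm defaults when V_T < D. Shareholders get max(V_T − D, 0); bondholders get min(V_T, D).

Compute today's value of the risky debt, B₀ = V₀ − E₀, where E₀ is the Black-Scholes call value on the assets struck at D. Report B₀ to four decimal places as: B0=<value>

B0=99.3692

d₁ = [ln(V₀/D) + (r + σ²/2)T] / (σ√T)
   = [ln(318.9753/187.1572) + (0.0484 + 0.5·0.3619²)·9.2855] / (0.3619·√9.2855)
   = [0.533165 + 1.057487] / 1.102786 = 1.442394
d₂ = d₁ − σ√T = 1.442394 − 1.102786 = 0.339608
N(d₁) = 0.925404,  N(d₂) = 0.632924,  e^(−rT) = 0.637999
E₀ = V₀·N(d₁) − D·e^(−rT)·N(d₂)
   = 318.9753·0.925404 − 187.1572·0.637999·0.632924 = 219.606103
B₀ = V₀ − E₀ = 318.9753 − 219.606103 = 99.369197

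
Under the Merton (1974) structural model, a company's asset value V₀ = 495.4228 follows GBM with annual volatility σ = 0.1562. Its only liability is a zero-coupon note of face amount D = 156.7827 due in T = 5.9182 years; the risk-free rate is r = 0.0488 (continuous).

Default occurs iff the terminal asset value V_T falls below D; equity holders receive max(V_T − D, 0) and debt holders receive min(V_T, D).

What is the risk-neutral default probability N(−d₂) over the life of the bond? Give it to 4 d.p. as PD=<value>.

PD=0.0002

d₁ = [ln(V₀/D) + (r + σ²/2)T] / (σ√T)
   = [ln(495.4228/156.7827) + (0.0488 + 0.5·0.1562²)·5.9182] / (0.1562·√5.9182)
   = [1.150551 + 0.361006] / 0.379993 = 3.977851
d₂ = d₁ − σ√T = 3.977851 − 0.379993 = 3.597858
risk-neutral PD = N(−d₂) = N(-3.597858) = 0.000160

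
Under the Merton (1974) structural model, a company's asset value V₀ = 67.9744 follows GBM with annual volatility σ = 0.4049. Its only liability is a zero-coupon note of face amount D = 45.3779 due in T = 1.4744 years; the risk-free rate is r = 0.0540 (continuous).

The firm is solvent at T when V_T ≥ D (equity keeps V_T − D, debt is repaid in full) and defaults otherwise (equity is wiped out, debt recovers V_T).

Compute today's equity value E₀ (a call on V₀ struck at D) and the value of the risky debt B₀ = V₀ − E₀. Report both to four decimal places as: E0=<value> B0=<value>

d₁ = [ln(V₀/D) + (r + σ²/2)T] / (σ√T)
   = [ln(67.9744/45.3779) + (0.0540 + 0.5·0.4049²)·1.4744] / (0.4049·√1.4744)
   = [0.404106 + 0.200477] / 0.491649 = 1.229704
d₂ = d₁ − σ√T = 1.229704 − 0.491649 = 0.738055
N(d₁) = 0.890596,  N(d₂) = 0.769759,  e^(−rT) = 0.923469
E₀ = V₀·N(d₁) − D·e^(−rT)·N(d₂)
   = 67.9744·0.890596 − 45.3779·0.923469·0.769759 = 28.280883
B₀ = V₀ − E₀ = 67.9744 − 28.280883 = 39.693517

E0=28.2809 B0=39.6935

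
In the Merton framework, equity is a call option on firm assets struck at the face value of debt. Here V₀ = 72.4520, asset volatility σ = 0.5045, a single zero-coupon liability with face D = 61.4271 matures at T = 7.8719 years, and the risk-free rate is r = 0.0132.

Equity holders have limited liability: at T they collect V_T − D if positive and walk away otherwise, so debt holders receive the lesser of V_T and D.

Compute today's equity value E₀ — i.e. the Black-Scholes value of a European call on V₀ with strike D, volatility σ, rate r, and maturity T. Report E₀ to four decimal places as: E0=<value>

d₁ = [ln(V₀/D) + (r + σ²/2)T] / (σ√T)
   = [ln(72.4520/61.4271) + (0.0132 + 0.5·0.5045²)·7.8719] / (0.5045·√7.8719)
   = [0.165073 + 1.105688] / 1.415471 = 0.897766
d₂ = d₁ − σ√T = 0.897766 − 1.415471 = -0.517705
N(d₁) = 0.815345,  N(d₂) = 0.302332,  e^(−rT) = 0.901307
E₀ = V₀·N(d₁) − D·e^(−rT)·N(d₂)
   = 72.4520·0.815345 − 61.4271·0.901307·0.302332 = 42.334843

E0=42.3348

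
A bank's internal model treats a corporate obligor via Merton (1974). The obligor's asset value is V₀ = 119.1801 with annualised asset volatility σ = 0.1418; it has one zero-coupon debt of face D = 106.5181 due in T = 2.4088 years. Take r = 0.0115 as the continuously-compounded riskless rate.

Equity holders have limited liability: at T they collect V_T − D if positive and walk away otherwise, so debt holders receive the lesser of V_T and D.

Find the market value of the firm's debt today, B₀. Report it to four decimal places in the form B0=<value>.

d₁ = [ln(V₀/D) + (r + σ²/2)T] / (σ√T)
   = [ln(119.1801/106.5181) + (0.0115 + 0.5·0.1418²)·2.4088] / (0.1418·√2.4088)
   = [0.112321 + 0.051918] / 0.220078 = 0.746277
d₂ = d₁ − σ√T = 0.746277 − 0.220078 = 0.526199
N(d₁) = 0.772250,  N(d₂) = 0.700625,  e^(−rT) = 0.972679
E₀ = V₀·N(d₁) − D·e^(−rT)·N(d₂)
   = 119.1801·0.772250 − 106.5181·0.972679·0.700625 = 19.446528
B₀ = V₀ − E₀ = 119.1801 − 19.446528 = 99.733572

B0=99.7336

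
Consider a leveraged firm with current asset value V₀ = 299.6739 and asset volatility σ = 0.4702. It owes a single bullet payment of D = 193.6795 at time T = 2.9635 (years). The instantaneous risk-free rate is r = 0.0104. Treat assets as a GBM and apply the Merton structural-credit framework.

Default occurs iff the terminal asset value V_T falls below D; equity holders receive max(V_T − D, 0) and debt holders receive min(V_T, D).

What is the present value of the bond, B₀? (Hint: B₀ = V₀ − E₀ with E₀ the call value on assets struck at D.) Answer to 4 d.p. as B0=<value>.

B0=155.6270

d₁ = [ln(V₀/D) + (r + σ²/2)T] / (σ√T)
   = [ln(299.6739/193.6795) + (0.0104 + 0.5·0.4702²)·2.9635] / (0.4702·√2.9635)
   = [0.436490 + 0.358418] / 0.809441 = 0.982046
d₂ = d₁ − σ√T = 0.982046 − 0.809441 = 0.172605
N(d₁) = 0.836961,  N(d₂) = 0.568519,  e^(−rT) = 0.969650
E₀ = V₀·N(d₁) − D·e^(−rT)·N(d₂)
   = 299.6739·0.836961 − 193.6795·0.969650·0.568519 = 144.046876
B₀ = V₀ − E₀ = 299.6739 − 144.046876 = 155.627024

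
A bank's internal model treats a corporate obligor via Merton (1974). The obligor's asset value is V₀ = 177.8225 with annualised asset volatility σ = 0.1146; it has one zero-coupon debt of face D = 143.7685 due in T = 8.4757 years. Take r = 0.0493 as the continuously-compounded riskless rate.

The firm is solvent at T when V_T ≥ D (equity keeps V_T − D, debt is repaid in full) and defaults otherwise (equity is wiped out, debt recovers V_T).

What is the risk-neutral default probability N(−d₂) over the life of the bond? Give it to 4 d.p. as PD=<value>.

d₁ = [ln(V₀/D) + (r + σ²/2)T] / (σ√T)
   = [ln(177.8225/143.7685) + (0.0493 + 0.5·0.1146²)·8.4757] / (0.1146·√8.4757)
   = [0.212581 + 0.473508] / 0.333636 = 2.056405
d₂ = d₁ − σ√T = 2.056405 − 0.333636 = 1.722769
risk-neutral PD = N(−d₂) = N(-1.722769) = 0.042465

PD=0.0425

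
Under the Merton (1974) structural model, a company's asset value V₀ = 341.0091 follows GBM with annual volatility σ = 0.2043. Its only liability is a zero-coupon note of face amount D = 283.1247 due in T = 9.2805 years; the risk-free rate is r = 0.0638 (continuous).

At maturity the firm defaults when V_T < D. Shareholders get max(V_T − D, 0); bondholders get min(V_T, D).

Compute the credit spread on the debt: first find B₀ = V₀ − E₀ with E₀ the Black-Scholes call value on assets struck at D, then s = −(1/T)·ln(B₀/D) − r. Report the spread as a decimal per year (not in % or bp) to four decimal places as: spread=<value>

spread=0.0050

d₁ = [ln(V₀/D) + (r + σ²/2)T] / (σ√T)
   = [ln(341.0091/283.1247) + (0.0638 + 0.5·0.2043²)·9.2805] / (0.2043·√9.2805)
   = [0.186022 + 0.785773] / 0.622378 = 1.561423
d₂ = d₁ − σ√T = 1.561423 − 0.622378 = 0.939045
N(d₁) = 0.940788,  N(d₂) = 0.826146,  e^(−rT) = 0.553167
E₀ = V₀·N(d₁) − D·e^(−rT)·N(d₂)
   = 341.0091·0.940788 − 283.1247·0.553167·0.826146 = 191.430253
B₀ = V₀ − E₀ = 341.0091 − 191.430253 = 149.578847
spread = −(1/T)·ln(B₀/D) − r = −(1/9.2805)·ln(149.578847/283.1247) − 0.0638 = 0.00495317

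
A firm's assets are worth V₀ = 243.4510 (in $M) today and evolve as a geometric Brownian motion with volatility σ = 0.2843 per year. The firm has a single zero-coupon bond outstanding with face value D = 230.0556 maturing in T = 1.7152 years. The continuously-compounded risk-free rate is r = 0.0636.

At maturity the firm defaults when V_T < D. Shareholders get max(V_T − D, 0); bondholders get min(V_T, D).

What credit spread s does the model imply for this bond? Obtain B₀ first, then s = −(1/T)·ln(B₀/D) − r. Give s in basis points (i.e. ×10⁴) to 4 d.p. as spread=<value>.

spread=526.5210

d₁ = [ln(V₀/D) + (r + σ²/2)T] / (σ√T)
   = [ln(243.4510/230.0556) + (0.0636 + 0.5·0.2843²)·1.7152] / (0.2843·√1.7152)
   = [0.056595 + 0.178404] / 0.372335 = 0.631147
d₂ = d₁ − σ√T = 0.631147 − 0.372335 = 0.258811
N(d₁) = 0.736028,  N(d₂) = 0.602110,  e^(−rT) = 0.896653
E₀ = V₀·N(d₁) − D·e^(−rT)·N(d₂)
   = 243.4510·0.736028 − 230.0556·0.896653·0.602110 = 54.983530
B₀ = V₀ − E₀ = 243.4510 − 54.983530 = 188.467470
spread = −(1/T)·ln(B₀/D) − r = −(1/1.7152)·ln(188.467470/230.0556) − 0.0636 = 0.05265210
in basis points: 0.05265210 × 10⁴ = 526.5210 bp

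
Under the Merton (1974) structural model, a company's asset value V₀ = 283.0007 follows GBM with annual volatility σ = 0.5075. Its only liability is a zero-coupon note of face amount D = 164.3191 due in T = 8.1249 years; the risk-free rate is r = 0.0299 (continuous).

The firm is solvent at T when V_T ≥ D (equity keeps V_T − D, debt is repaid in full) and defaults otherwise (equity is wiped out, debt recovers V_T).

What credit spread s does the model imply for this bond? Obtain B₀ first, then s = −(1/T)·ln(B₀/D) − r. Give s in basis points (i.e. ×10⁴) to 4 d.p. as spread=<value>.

spread=522.6804

d₁ = [ln(V₀/D) + (r + σ²/2)T] / (σ√T)
   = [ln(283.0007/164.3191) + (0.0299 + 0.5·0.5075²)·8.1249] / (0.5075·√8.1249)
   = [0.543639 + 1.289244] / 1.446589 = 1.267038
d₂ = d₁ − σ√T = 1.267038 − 1.446589 = -0.179551
N(d₁) = 0.897429,  N(d₂) = 0.428753,  e^(−rT) = 0.784323
E₀ = V₀·N(d₁) − D·e^(−rT)·N(d₂)
   = 283.0007·0.897429 − 164.3191·0.784323·0.428753 = 198.715764
B₀ = V₀ − E₀ = 283.0007 − 198.715764 = 84.284936
spread = −(1/T)·ln(B₀/D) − r = −(1/8.1249)·ln(84.284936/164.3191) − 0.0299 = 0.05226804
in basis points: 0.05226804 × 10⁴ = 522.6804 bp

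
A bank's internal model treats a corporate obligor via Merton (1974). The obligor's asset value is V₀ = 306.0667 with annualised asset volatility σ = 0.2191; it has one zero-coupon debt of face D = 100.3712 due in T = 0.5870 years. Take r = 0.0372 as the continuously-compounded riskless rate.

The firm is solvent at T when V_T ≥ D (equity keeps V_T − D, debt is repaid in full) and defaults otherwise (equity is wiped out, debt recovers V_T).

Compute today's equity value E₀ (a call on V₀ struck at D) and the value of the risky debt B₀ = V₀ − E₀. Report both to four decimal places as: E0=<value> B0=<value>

E0=207.8635 B0=98.2032

d₁ = [ln(V₀/D) + (r + σ²/2)T] / (σ√T)
   = [ln(306.0667/100.3712) + (0.0372 + 0.5·0.2191²)·0.5870] / (0.2191·√0.5870)
   = [1.114928 + 0.035926] / 0.167865 = 6.855808
d₂ = d₁ − σ√T = 6.855808 − 0.167865 = 6.687942
N(d₁) = 1.000000,  N(d₂) = 1.000000,  e^(−rT) = 0.978400
E₀ = V₀·N(d₁) − D·e^(−rT)·N(d₂)
   = 306.0667·1.000000 − 100.3712·0.978400·1.000000 = 207.863489
B₀ = V₀ − E₀ = 306.0667 − 207.863489 = 98.203211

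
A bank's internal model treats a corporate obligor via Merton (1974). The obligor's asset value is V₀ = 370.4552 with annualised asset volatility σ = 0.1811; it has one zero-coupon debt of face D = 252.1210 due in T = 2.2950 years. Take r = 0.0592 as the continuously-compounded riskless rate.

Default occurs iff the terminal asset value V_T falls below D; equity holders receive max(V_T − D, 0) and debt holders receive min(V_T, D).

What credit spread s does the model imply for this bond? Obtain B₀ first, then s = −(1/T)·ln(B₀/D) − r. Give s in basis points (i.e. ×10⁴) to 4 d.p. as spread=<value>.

spread=17.1480

d₁ = [ln(V₀/D) + (r + σ²/2)T] / (σ√T)
   = [ln(370.4552/252.1210) + (0.0592 + 0.5·0.1811²)·2.2950] / (0.1811·√2.2950)
   = [0.384823 + 0.173499] / 0.274353 = 2.035050
d₂ = d₁ − σ√T = 2.035050 − 0.274353 = 1.760697
N(d₁) = 0.979077,  N(d₂) = 0.960855,  e^(−rT) = 0.872961
E₀ = V₀·N(d₁) − D·e^(−rT)·N(d₂)
   = 370.4552·0.979077 − 252.1210·0.872961·0.960855 = 151.227772
B₀ = V₀ − E₀ = 370.4552 − 151.227772 = 219.227428
spread = −(1/T)·ln(B₀/D) − r = −(1/2.2950)·ln(219.227428/252.1210) − 0.0592 = 0.00171480
in basis points: 0.00171480 × 10⁴ = 17.1480 bp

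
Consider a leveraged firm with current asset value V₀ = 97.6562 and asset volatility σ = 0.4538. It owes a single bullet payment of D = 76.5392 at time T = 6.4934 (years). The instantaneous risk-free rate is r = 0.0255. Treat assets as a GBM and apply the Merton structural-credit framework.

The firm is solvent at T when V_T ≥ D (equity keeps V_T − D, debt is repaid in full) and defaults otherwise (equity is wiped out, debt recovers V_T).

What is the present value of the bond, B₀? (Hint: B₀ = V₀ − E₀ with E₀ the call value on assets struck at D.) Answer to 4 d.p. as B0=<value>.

d₁ = [ln(V₀/D) + (r + σ²/2)T] / (σ√T)
   = [ln(97.6562/76.5392) + (0.0255 + 0.5·0.4538²)·6.4934] / (0.4538·√6.4934)
   = [0.243650 + 0.834189] / 1.156380 = 0.932080
d₂ = d₁ − σ√T = 0.932080 − 1.156380 = -0.224300
N(d₁) = 0.824353,  N(d₂) = 0.411262,  e^(−rT) = 0.847401
E₀ = V₀·N(d₁) − D·e^(−rT)·N(d₂)
   = 97.6562·0.824353 − 76.5392·0.847401·0.411262 = 53.828935
B₀ = V₀ − E₀ = 97.6562 − 53.828935 = 43.827265

B0=43.8273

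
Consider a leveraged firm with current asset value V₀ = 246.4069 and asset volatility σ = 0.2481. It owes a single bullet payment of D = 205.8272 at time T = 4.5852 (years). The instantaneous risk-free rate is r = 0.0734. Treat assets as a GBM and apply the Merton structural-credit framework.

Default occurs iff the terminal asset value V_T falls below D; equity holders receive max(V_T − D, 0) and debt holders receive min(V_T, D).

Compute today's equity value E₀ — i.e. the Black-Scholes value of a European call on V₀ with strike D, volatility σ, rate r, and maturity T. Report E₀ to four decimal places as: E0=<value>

E0=108.0842

d₁ = [ln(V₀/D) + (r + σ²/2)T] / (σ√T)
   = [ln(246.4069/205.8272) + (0.0734 + 0.5·0.2481²)·4.5852] / (0.2481·√4.5852)
   = [0.179947 + 0.477671] / 0.531259 = 1.237851
d₂ = d₁ − σ√T = 1.237851 − 0.531259 = 0.706592
N(d₁) = 0.892114,  N(d₂) = 0.760090,  e^(−rT) = 0.714228
E₀ = V₀·N(d₁) − D·e^(−rT)·N(d₂)
   = 246.4069·0.892114 − 205.8272·0.714228·0.760090 = 108.084216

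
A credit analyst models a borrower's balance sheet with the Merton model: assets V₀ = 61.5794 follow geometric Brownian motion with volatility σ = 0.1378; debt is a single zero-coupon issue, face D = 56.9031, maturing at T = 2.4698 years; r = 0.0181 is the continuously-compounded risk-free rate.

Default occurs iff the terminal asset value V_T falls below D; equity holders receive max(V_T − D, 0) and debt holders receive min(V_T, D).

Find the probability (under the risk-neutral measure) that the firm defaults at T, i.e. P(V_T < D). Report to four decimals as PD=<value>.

PD=0.3217

d₁ = [ln(V₀/D) + (r + σ²/2)T] / (σ√T)
   = [ln(61.5794/56.9031) + (0.0181 + 0.5·0.1378²)·2.4698] / (0.1378·√2.4698)
   = [0.078978 + 0.068153] / 0.216561 = 0.679394
d₂ = d₁ − σ√T = 0.679394 − 0.216561 = 0.462833
risk-neutral PD = N(−d₂) = N(-0.462833) = 0.321742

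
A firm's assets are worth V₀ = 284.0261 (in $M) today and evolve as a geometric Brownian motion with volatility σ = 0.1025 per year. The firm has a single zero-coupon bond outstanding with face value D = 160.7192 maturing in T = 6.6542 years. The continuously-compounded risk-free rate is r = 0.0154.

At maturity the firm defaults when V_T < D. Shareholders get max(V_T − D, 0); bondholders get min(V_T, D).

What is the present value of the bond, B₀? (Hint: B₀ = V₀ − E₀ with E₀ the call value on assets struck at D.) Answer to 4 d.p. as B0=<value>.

d₁ = [ln(V₀/D) + (r + σ²/2)T] / (σ√T)
   = [ln(284.0261/160.7192) + (0.0154 + 0.5·0.1025²)·6.6542] / (0.1025·√6.6542)
   = [0.569407 + 0.137430] / 0.264406 = 2.673300
d₂ = d₁ − σ√T = 2.673300 − 0.264406 = 2.408894
N(d₁) = 0.996245,  N(d₂) = 0.992000,  e^(−rT) = 0.902601
E₀ = V₀·N(d₁) − D·e^(−rT)·N(d₂)
   = 284.0261·0.996245 − 160.7192·0.902601·0.992000 = 139.054734
B₀ = V₀ − E₀ = 284.0261 − 139.054734 = 144.971366

B0=144.9714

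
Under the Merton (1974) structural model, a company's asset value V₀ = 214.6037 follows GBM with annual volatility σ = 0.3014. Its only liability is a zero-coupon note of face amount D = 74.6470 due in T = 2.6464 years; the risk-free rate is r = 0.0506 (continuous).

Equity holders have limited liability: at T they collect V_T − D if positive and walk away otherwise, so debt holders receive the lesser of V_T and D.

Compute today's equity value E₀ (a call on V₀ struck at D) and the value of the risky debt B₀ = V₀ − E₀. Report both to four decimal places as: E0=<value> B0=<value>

E0=149.4541 B0=65.1496

d₁ = [ln(V₀/D) + (r + σ²/2)T] / (σ√T)
   = [ln(214.6037/74.6470) + (0.0506 + 0.5·0.3014²)·2.6464] / (0.3014·√2.6464)
   = [1.056023 + 0.254110] / 0.490310 = 2.672048
d₂ = d₁ − σ√T = 2.672048 − 0.490310 = 2.181738
N(d₁) = 0.996231,  N(d₂) = 0.985436,  e^(−rT) = 0.874671
E₀ = V₀·N(d₁) − D·e^(−rT)·N(d₂)
   = 214.6037·0.996231 − 74.6470·0.874671·0.985436 = 149.454146
B₀ = V₀ − E₀ = 214.6037 − 149.454146 = 65.149554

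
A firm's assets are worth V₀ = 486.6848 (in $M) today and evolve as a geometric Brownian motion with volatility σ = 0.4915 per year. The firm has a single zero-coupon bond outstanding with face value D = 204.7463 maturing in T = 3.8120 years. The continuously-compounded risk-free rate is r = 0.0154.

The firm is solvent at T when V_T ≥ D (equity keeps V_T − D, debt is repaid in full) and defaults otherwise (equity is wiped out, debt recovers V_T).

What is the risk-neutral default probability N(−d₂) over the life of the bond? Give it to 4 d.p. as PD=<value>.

PD=0.3143

d₁ = [ln(V₀/D) + (r + σ²/2)T] / (σ√T)
   = [ln(486.6848/204.7463) + (0.0154 + 0.5·0.4915²)·3.8120] / (0.4915·√3.8120)
   = [0.865845 + 0.519142] / 0.959621 = 1.443263
d₂ = d₁ − σ√T = 1.443263 − 0.959621 = 0.483642
risk-neutral PD = N(−d₂) = N(-0.483642) = 0.314320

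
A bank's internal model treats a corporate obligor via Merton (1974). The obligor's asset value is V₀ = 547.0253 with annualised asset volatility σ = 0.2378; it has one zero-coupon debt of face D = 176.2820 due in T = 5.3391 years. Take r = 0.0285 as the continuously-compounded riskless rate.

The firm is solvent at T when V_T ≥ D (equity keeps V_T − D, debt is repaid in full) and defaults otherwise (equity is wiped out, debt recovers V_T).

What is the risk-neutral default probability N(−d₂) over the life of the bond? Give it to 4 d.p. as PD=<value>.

d₁ = [ln(V₀/D) + (r + σ²/2)T] / (σ√T)
   = [ln(547.0253/176.2820) + (0.0285 + 0.5·0.2378²)·5.3391] / (0.2378·√5.3391)
   = [1.132410 + 0.303124] / 0.549472 = 2.612569
d₂ = d₁ − σ√T = 2.612569 − 0.549472 = 2.063096
risk-neutral PD = N(−d₂) = N(-2.063096) = 0.019552

PD=0.0196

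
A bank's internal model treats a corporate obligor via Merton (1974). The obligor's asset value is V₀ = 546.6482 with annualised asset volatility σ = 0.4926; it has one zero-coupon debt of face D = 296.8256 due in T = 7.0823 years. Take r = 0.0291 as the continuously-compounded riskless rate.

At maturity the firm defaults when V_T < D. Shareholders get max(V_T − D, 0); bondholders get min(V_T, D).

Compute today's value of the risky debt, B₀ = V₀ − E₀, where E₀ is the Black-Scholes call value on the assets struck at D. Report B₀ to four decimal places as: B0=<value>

B0=172.6049

d₁ = [ln(V₀/D) + (r + σ²/2)T] / (σ√T)
   = [ln(546.6482/296.8256) + (0.0291 + 0.5·0.4926²)·7.0823] / (0.4926·√7.0823)
   = [0.610661 + 1.065372] / 1.310936 = 1.278500
d₂ = d₁ − σ√T = 1.278500 − 1.310936 = -0.032436
N(d₁) = 0.899463,  N(d₂) = 0.487062,  e^(−rT) = 0.813756
E₀ = V₀·N(d₁) − D·e^(−rT)·N(d₂)
   = 546.6482·0.899463 − 296.8256·0.813756·0.487062 = 374.043343
B₀ = V₀ − E₀ = 546.6482 − 374.043343 = 172.604857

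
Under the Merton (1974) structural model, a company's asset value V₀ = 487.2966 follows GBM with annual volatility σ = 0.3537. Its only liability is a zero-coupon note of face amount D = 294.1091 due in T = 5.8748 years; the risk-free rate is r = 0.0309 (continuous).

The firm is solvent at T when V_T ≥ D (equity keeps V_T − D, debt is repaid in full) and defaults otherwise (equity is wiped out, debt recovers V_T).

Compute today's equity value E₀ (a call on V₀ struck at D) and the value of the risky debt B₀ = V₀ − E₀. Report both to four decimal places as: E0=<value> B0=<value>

d₁ = [ln(V₀/D) + (r + σ²/2)T] / (σ√T)
   = [ln(487.2966/294.1091) + (0.0309 + 0.5·0.3537²)·5.8748] / (0.3537·√5.8748)
   = [0.504922 + 0.549011] / 0.857298 = 1.229367
d₂ = d₁ − σ√T = 1.229367 − 0.857298 = 0.372069
N(d₁) = 0.890533,  N(d₂) = 0.645079,  e^(−rT) = 0.833992
E₀ = V₀·N(d₁) − D·e^(−rT)·N(d₂)
   = 487.2966·0.890533 − 294.1091·0.833992·0.645079 = 275.725552
B₀ = V₀ − E₀ = 487.2966 − 275.725552 = 211.571048

E0=275.7256 B0=211.5710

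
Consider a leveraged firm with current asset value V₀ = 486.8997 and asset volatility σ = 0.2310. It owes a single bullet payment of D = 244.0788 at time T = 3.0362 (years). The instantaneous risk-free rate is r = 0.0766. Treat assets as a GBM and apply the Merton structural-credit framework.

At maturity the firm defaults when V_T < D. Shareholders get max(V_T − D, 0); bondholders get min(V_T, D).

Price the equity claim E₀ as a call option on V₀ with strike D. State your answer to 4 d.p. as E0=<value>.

E0=293.9227

d₁ = [ln(V₀/D) + (r + σ²/2)T] / (σ√T)
   = [ln(486.8997/244.0788) + (0.0766 + 0.5·0.2310²)·3.0362] / (0.2310·√3.0362)
   = [0.690567 + 0.313580] / 0.402510 = 2.494711
d₂ = d₁ − σ√T = 2.494711 − 0.402510 = 2.092201
N(d₁) = 0.993697,  N(d₂) = 0.981790,  e^(−rT) = 0.792492
E₀ = V₀·N(d₁) − D·e^(−rT)·N(d₂)
   = 486.8997·0.993697 − 244.0788·0.792492·0.981790 = 293.922716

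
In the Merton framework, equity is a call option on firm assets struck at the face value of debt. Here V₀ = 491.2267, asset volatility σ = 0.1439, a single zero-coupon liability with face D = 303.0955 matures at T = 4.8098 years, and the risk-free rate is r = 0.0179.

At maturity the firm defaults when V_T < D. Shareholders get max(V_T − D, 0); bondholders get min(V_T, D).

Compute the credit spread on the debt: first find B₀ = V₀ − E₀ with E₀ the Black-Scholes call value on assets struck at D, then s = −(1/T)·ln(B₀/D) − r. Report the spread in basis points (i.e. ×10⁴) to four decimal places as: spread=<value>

spread=12.2803

d₁ = [ln(V₀/D) + (r + σ²/2)T] / (σ√T)
   = [ln(491.2267/303.0955) + (0.0179 + 0.5·0.1439²)·4.8098] / (0.1439·√4.8098)
   = [0.482858 + 0.135894] / 0.315591 = 1.960615
d₂ = d₁ − σ√T = 1.960615 − 0.315591 = 1.645024
N(d₁) = 0.975038,  N(d₂) = 0.950018,  e^(−rT) = 0.917507
E₀ = V₀·N(d₁) − D·e^(−rT)·N(d₂)
   = 491.2267·0.975038 − 303.0955·0.917507·0.950018 = 214.772281
B₀ = V₀ − E₀ = 491.2267 − 214.772281 = 276.454419
spread = −(1/T)·ln(B₀/D) − r = −(1/4.8098)·ln(276.454419/303.0955) − 0.0179 = 0.00122803
in basis points: 0.00122803 × 10⁴ = 12.2803 bp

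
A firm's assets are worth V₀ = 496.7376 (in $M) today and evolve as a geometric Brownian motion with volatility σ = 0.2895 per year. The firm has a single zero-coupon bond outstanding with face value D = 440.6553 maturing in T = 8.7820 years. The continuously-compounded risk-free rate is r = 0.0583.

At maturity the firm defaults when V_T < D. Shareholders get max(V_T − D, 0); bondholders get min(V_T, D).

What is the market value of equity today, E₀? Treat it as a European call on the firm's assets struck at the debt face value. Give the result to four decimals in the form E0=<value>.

d₁ = [ln(V₀/D) + (r + σ²/2)T] / (σ√T)
   = [ln(496.7376/440.6553) + (0.0583 + 0.5·0.2895²)·8.7820] / (0.2895·√8.7820)
   = [0.119799 + 0.880001] / 0.857917 = 1.165381
d₂ = d₁ − σ√T = 1.165381 − 0.857917 = 0.307464
N(d₁) = 0.878068,  N(d₂) = 0.620755,  e^(−rT) = 0.599301
E₀ = V₀·N(d₁) − D·e^(−rT)·N(d₂)
   = 496.7376·0.878068 − 440.6553·0.599301·0.620755 = 272.236922

E0=272.2369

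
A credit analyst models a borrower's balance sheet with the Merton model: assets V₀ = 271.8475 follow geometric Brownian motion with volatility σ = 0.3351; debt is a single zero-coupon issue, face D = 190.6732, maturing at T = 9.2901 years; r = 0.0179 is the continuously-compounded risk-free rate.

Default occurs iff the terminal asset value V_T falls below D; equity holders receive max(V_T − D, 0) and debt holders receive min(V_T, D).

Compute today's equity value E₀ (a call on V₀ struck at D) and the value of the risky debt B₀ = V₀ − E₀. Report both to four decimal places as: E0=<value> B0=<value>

d₁ = [ln(V₀/D) + (r + σ²/2)T] / (σ√T)
   = [ln(271.8475/190.6732) + (0.0179 + 0.5·0.3351²)·9.2901] / (0.3351·√9.2901)
   = [0.354680 + 0.687895] / 1.021374 = 1.020758
d₂ = d₁ − σ√T = 1.020758 − 1.021374 = -0.000616
N(d₁) = 0.846315,  N(d₂) = 0.499754,  e^(−rT) = 0.846798
E₀ = V₀·N(d₁) − D·e^(−rT)·N(d₂)
   = 271.8475·0.846315 − 190.6732·0.846798·0.499754 = 149.377523
B₀ = V₀ − E₀ = 271.8475 − 149.377523 = 122.469977

E0=149.3775 B0=122.4700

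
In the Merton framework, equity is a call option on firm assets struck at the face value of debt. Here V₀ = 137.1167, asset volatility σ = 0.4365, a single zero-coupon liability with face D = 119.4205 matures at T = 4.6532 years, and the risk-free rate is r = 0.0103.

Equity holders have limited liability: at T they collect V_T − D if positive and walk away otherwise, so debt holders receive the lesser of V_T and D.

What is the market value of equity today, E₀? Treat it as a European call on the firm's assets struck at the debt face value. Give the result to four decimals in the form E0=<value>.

E0=57.9091

d₁ = [ln(V₀/D) + (r + σ²/2)T] / (σ√T)
   = [ln(137.1167/119.4205) + (0.0103 + 0.5·0.4365²)·4.6532] / (0.4365·√4.6532)
   = [0.138182 + 0.491220] / 0.941586 = 0.668448
d₂ = d₁ − σ√T = 0.668448 − 0.941586 = -0.273138
N(d₁) = 0.748076,  N(d₂) = 0.392374,  e^(−rT) = 0.953202
E₀ = V₀·N(d₁) − D·e^(−rT)·N(d₂)
   = 137.1167·0.748076 − 119.4205·0.953202·0.392374 = 57.909112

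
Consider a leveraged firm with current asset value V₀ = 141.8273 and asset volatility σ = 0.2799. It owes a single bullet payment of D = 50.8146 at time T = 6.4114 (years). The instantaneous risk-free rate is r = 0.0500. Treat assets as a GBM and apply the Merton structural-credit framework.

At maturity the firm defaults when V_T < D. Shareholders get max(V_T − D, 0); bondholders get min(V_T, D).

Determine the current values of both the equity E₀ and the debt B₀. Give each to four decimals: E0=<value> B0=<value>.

d₁ = [ln(V₀/D) + (r + σ²/2)T] / (σ√T)
   = [ln(141.8273/50.8146) + (0.0500 + 0.5·0.2799²)·6.4114] / (0.2799·√6.4114)
   = [1.026426 + 0.571717] / 0.708728 = 2.254948
d₂ = d₁ − σ√T = 2.254948 − 0.708728 = 1.546220
N(d₁) = 0.987932,  N(d₂) = 0.938974,  e^(−rT) = 0.725735
E₀ = V₀·N(d₁) − D·e^(−rT)·N(d₂)
   = 141.8273·0.987932 − 50.8146·0.725735·0.938974 = 105.488241
B₀ = V₀ − E₀ = 141.8273 − 105.488241 = 36.339059

E0=105.4882 B0=36.3391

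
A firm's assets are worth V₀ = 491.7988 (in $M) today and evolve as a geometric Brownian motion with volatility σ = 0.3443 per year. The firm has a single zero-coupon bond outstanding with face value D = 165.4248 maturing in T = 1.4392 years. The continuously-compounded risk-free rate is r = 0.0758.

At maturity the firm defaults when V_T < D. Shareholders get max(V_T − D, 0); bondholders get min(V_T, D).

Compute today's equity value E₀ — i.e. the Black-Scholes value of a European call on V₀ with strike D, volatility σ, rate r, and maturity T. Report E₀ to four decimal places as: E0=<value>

E0=343.5298

d₁ = [ln(V₀/D) + (r + σ²/2)T] / (σ√T)
   = [ln(491.7988/165.4248) + (0.0758 + 0.5·0.3443²)·1.4392] / (0.3443·√1.4392)
   = [1.089553 + 0.194395] / 0.413045 = 3.108491
d₂ = d₁ − σ√T = 3.108491 − 0.413045 = 2.695446
N(d₁) = 0.999060,  N(d₂) = 0.996485,  e^(−rT) = 0.896648
E₀ = V₀·N(d₁) − D·e^(−rT)·N(d₂)
   = 491.7988·0.999060 − 165.4248·0.896648·0.996485 = 343.529831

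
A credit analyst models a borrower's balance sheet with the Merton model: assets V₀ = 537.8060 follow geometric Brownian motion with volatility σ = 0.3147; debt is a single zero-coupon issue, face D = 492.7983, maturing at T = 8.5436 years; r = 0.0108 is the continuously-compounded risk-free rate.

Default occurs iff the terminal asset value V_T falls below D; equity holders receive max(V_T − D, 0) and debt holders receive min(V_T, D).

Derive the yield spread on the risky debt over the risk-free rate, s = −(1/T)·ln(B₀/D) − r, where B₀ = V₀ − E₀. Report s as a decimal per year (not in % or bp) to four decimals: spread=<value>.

spread=0.0414

d₁ = [ln(V₀/D) + (r + σ²/2)T] / (σ√T)
   = [ln(537.8060/492.7983) + (0.0108 + 0.5·0.3147²)·8.5436] / (0.3147·√8.5436)
   = [0.087398 + 0.515333] / 0.919850 = 0.655249
d₂ = d₁ − σ√T = 0.655249 − 0.919850 = -0.264601
N(d₁) = 0.743846,  N(d₂) = 0.395658,  e^(−rT) = 0.911858
E₀ = V₀·N(d₁) − D·e^(−rT)·N(d₂)
   = 537.8060·0.743846 − 492.7983·0.911858·0.395658 = 222.251145
B₀ = V₀ − E₀ = 537.8060 − 222.251145 = 315.554855
spread = −(1/T)·ln(B₀/D) − r = −(1/8.5436)·ln(315.554855/492.7983) − 0.0108 = 0.04137560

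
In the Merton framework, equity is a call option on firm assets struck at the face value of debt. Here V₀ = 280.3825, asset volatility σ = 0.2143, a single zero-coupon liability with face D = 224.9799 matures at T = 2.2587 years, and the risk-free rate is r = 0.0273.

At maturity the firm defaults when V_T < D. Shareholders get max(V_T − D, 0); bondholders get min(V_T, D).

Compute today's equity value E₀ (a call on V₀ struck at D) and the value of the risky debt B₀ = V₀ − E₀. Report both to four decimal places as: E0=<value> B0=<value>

d₁ = [ln(V₀/D) + (r + σ²/2)T] / (σ√T)
   = [ln(280.3825/224.9799) + (0.0273 + 0.5·0.2143²)·2.2587] / (0.2143·√2.2587)
   = [0.220144 + 0.113527] / 0.322071 = 1.036017
d₂ = d₁ − σ√T = 1.036017 − 0.322071 = 0.713946
N(d₁) = 0.849903,  N(d₂) = 0.762370,  e^(−rT) = 0.940200
E₀ = V₀·N(d₁) − D·e^(−rT)·N(d₂)
   = 280.3825·0.849903 − 224.9799·0.940200·0.762370 = 77.036772
B₀ = V₀ − E₀ = 280.3825 − 77.036772 = 203.345728

E0=77.0368 B0=203.3457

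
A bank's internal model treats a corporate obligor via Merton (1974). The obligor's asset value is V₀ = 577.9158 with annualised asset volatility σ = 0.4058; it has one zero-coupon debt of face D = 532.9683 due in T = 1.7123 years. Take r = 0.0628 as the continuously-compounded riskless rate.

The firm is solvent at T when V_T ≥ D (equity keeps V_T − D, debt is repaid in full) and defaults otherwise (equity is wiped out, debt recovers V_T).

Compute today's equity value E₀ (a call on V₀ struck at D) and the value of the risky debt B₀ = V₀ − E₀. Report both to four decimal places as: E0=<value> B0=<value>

d₁ = [ln(V₀/D) + (r + σ²/2)T] / (σ√T)
   = [ln(577.9158/532.9683) + (0.0628 + 0.5·0.4058²)·1.7123] / (0.4058·√1.7123)
   = [0.080966 + 0.248518] / 0.531009 = 0.620487
d₂ = d₁ − σ√T = 0.620487 − 0.531009 = 0.089477
N(d₁) = 0.732531,  N(d₂) = 0.535649,  e^(−rT) = 0.898047
E₀ = V₀·N(d₁) − D·e^(−rT)·N(d₂)
   = 577.9158·0.732531 − 532.9683·0.898047·0.535649 = 166.963392
B₀ = V₀ − E₀ = 577.9158 − 166.963392 = 410.952408

E0=166.9634 B0=410.9524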